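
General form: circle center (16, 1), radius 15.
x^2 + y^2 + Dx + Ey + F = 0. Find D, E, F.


(x-16)^2 + (y-1)^2 = 15^2
D = -2h = -32, E = -2k = -2
F = h^2+k^2-r^2 = 256+1-225 = 32

D = -32, E = -2, F = 32


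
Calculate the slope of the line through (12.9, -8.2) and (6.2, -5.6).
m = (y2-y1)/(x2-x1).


dy = -5.6 + 8.2 = 2.6
dx = 6.2 - 12.9 = -6.7
m = 2.6/(-6.7) = -0.3881

m = -0.3881


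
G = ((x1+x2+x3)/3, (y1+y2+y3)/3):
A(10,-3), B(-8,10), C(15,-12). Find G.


Gx = (10- 8+15)/3 = 17/3 = 5.6667
Gy = (-3+10- 12)/3 = -5/3 = -1.6667

G = (5.6667, -1.6667)


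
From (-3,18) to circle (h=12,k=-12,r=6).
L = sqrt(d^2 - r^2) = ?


d = sqrt((-3-12)^2 + (18+ 12)^2) = sqrt(225+900) = 33.5410
L = sqrt(1125.0000 - 36) = sqrt(1089.0000) = 33.0000

33.0000


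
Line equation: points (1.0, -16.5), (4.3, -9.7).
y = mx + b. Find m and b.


m = (6.8)/(3.3) = 2.0606
b = y1 - m*x1 = -16.5 - (6.8*1.0)/(3.3) = -16.5 - 2.0606 = -18.5606

y = 2.0606x - 18.5606


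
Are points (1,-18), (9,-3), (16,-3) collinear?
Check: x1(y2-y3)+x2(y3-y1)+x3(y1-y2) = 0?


1*(-3+ 3) + 9*(-3+ 18) + 16*(-18+ 3)
= 0 + 135 - 240 = -105

No, not collinear (determinant = -105)


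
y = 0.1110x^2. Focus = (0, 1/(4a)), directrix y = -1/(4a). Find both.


a = 0.1110
1/(4a) = 2.2523
Focus = (0, 2.2523)
Directrix: y = -2.2523

Focus = (0, 2.2523), Directrix: y = -2.2523


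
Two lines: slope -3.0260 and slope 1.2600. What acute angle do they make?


m1-m2 = -4.286
1+m1*m2 = -2.81276
tan(theta) = |-4.286/(-2.81276)| = 1.523770
theta = arctan(|-4.286/(-2.81276)|) = 56.7244 degrees (acute angle)

56.7244 degrees


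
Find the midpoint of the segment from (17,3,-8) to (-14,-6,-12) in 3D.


Mx = (17- 14)/2 = 1.5000
My = (3- 6)/2 = -1.5000
Mz = (-8- 12)/2 = -10.0000

M = (1.5000, -1.5000, -10.0000)


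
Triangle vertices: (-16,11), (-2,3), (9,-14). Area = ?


-16*(3+ 14) = -272
-2*(-14-11) = 50
9*(11-3) = 72
sum = -150
Area = |-150|/2 = 75.0000

75.0000 sq units


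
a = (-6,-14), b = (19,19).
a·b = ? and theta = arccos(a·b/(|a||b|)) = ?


a·b = -6*19 - 14*19 = -114 - 266 = -380
|a| = sqrt(36+196) = 15.2315
|b| = sqrt(361+361) = 26.8701
cos(theta) = -380/(sqrt(232)*sqrt(722)) = -380/sqrt(167504) = -0.928477
theta = arccos(-380/sqrt(167504)) = 158.1986 degrees

a·b = -380, theta = 158.1986 deg


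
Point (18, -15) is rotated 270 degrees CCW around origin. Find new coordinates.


cos(270) = 0, sin(270) = -1
x' = 18*0 + 15*(-1) = -15
y' = 18*(-1) - 15*0 = -18

(-15, -18)


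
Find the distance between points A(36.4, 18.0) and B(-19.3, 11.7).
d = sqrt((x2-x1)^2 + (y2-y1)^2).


dx = -19.3 - 36.4 = -55.7
dy = 11.7 - 18.0 = -6.3
d = sqrt(3102.49 + 39.69) = sqrt(3142.18) = 56.0552

56.0552


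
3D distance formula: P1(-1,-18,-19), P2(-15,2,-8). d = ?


dx=-14, dy=20, dz=11
d = sqrt(196+400+121) = sqrt(717) = 26.7769

26.7769


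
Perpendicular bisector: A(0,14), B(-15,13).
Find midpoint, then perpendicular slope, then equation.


Midpoint = (-7.5, 13.5)
Slope of AB = dy/dx = -1/(-15) = 0.0667
Perp slope = -dx/dy = -15/1 = -15.0000
b = My - (perp slope)*Mx = 13.5 + (-15*(-7.5))/(-1) = 13.5 - 112.5000 = -99.0000

y = -15.0000x - 99.0000


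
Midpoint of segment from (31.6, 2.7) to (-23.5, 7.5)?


Mx = (31.6 - 23.5)/2 = 8.1/2 = 4.0500
My = (2.7 + 7.5)/2 = 10.2/2 = 5.1000

(4.0500, 5.1000)


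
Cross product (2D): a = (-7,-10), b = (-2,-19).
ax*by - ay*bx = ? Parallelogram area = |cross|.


cross = -7*(-19) + 10*(-2) = 133 - 20 = 113
Parallelogram area = |113| = 113

cross = 113, parallelogram area = 113


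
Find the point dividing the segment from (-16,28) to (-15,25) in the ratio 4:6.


Px = (4*(-15) + 6*(-16))/10 = -156/10 = -15.6000
Py = (4*25 + 6*28)/10 = 268/10 = 26.8000

P = (-15.6000, 26.8000)


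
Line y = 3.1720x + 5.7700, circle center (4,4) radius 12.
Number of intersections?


Substitute y = 3.1720x + 5.7700: (x-4)^2 + (3.1720x+5.7700-4)^2 = 144
Expand to Ax^2 + Bx + C = 0, where b-k = 1.77
A = 1+m^2 = 11.061584
B = 2(m(b-k) - h) = 2(3.1720*1.77 - 4) = 3.22888
C = h^2 + (b-k)^2 - r^2 = 16 + 3.1329 - 144 = -124.8671
disc = B^2-4AC = 10.4257 + 5524.9117 = 5535.3374
disc > 0

2 intersection points


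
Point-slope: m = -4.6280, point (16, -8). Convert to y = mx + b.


y + 8 = -4.6280(x - 16)
y = -4.6280x - 8 + 4.6280*16
y = -4.6280x + 66.0480

y = -4.6280x + 66.0480


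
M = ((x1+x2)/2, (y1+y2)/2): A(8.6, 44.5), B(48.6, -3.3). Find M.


Mx = (8.6 + 48.6)/2 = 57.2/2 = 28.6000
My = (44.5 - 3.3)/2 = 41.2/2 = 20.6000

(28.6000, 20.6000)


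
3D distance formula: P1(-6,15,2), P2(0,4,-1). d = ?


dx=6, dy=-11, dz=-3
d = sqrt(36+121+9) = sqrt(166) = 12.8841

12.8841


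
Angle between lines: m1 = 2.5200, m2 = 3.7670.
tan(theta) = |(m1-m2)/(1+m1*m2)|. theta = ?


m1-m2 = -1.247
1+m1*m2 = 10.49284
tan(theta) = |-1.247/10.49284| = 0.118843
theta = arctan(|-1.247/10.49284|) = 6.7774 degrees (acute angle)

6.7774 degrees


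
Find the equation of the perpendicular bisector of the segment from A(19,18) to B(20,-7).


Midpoint = (19.5, 5.5)
Slope of AB = dy/dx = -25/1 = -25.0000
Perp slope = -dx/dy = 1/25 = 0.0400
b = My - (perp slope)*Mx = 5.5 + (1*19.5)/(-25) = 5.5 - 0.7800 = 4.7200

y = 0.0400x + 4.7200


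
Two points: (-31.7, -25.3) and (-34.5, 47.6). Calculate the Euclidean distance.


dx = -34.5 + 31.7 = -2.8
dy = 47.6 + 25.3 = 72.9
d = sqrt(7.84 + 5314.41) = sqrt(5322.25) = 72.9538

72.9538


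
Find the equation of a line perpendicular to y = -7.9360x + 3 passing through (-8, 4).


Perpendicular slope = -1/m1 = -1/(-7.9360) = 0.1260
b2 = y0 - m2*x0 = 4 - 8/(-7.9360) = 4 + 1.0081 = 5.0081

y = 0.1260x + 5.0081


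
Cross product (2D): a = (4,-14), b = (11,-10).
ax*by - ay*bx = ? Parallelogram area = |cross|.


cross = 4*(-10) + 14*11 = -40 + 154 = 114
Parallelogram area = |114| = 114

cross = 114, parallelogram area = 114


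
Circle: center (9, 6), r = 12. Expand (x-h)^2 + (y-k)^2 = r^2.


(x-9)^2 + (y-6)^2 = 12^2
D = -2h = -18, E = -2k = -12
F = h^2+k^2-r^2 = 81+36-144 = -27

x^2 + y^2 - 18x - 12y - 27 = 0


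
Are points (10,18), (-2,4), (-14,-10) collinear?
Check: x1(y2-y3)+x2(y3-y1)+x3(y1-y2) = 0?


10*(4+ 10) - 2*(-10-18) - 14*(18-4)
= 140 + 56 - 196 = 0

Yes, collinear (determinant = 0)


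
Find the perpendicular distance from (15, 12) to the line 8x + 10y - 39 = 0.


|8*15 + 10*12 - 39| = |201| = 201
sqrt(64 + 100) = sqrt(164) = 12.8062
d = 201/sqrt(164) = 15.6955

15.6955


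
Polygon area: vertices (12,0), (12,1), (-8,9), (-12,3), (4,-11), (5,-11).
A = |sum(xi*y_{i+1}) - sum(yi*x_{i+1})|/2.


sum(xi*y_{i+1}) = 12*1 + 12*9 - 8*3 - 12*(-11) + 4*(-11) + 5*0 = 184
sum(yi*x_{i+1}) = 0*12 + 1*(-8) + 9*(-12) + 3*4 - 11*5 - 11*12 = -291
Area = |184 + 291|/2 = 475/2 = 237.5000

237.5000 sq units


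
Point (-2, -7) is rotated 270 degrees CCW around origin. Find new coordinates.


cos(270) = 0, sin(270) = -1
x' = -2*0 + 7*(-1) = -7
y' = -2*(-1) - 7*0 = 2

(-7, 2)


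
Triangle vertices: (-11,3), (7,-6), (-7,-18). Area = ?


-11*(-6+ 18) = -132
7*(-18-3) = -147
-7*(3+ 6) = -63
sum = -342
Area = |-342|/2 = 171.0000

171.0000 sq units


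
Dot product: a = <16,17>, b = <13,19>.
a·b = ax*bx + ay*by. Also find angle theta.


a·b = 16*13 + 17*19 = 208 + 323 = 531
|a| = sqrt(256+289) = 23.3452
|b| = sqrt(169+361) = 23.0217
cos(theta) = 531/(sqrt(545)*sqrt(530)) = 531/sqrt(288850) = 0.988003
theta = arccos(531/sqrt(288850)) = 8.8840 degrees

a·b = 531, theta = 8.8840 deg


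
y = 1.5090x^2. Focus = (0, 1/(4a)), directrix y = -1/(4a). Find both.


a = 1.5090
1/(4a) = 0.1657
Focus = (0, 0.1657)
Directrix: y = -0.1657

Focus = (0, 0.1657), Directrix: y = -0.1657


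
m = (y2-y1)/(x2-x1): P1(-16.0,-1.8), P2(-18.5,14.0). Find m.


dy = 14.0 + 1.8 = 15.8
dx = -18.5 + 16.0 = -2.5
m = 15.8/(-2.5) = -6.3200

m = -6.3200


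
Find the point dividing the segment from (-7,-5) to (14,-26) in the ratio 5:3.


Px = (5*14 + 3*(-7))/8 = 49/8 = 6.1250
Py = (5*(-26) + 3*(-5))/8 = -145/8 = -18.1250

P = (6.1250, -18.1250)


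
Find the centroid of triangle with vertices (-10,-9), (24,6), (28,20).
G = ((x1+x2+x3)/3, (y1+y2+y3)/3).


Gx = (-10+24+28)/3 = 42/3 = 14.0000
Gy = (-9+6+20)/3 = 17/3 = 5.6667

G = (14.0000, 5.6667)


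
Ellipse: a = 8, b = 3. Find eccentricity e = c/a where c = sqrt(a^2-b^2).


c = sqrt(64-9) = sqrt(55) = 7.4162
e = c/a = sqrt(55)/8 = 0.9270

e = 0.9270


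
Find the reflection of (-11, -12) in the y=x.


Reflection rule for y=x: (y, x)
(-11, -12) -> (-12, -11)

(-12, -11)


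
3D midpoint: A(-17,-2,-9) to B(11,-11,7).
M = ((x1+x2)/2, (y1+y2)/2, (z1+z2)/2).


Mx = (-17+11)/2 = -3.0000
My = (-2- 11)/2 = -6.5000
Mz = (-9+7)/2 = -1.0000

M = (-3.0000, -6.5000, -1.0000)


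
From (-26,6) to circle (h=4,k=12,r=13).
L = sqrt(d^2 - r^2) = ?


d = sqrt((-26-4)^2 + (6-12)^2) = sqrt(900+36) = 30.5941
L = sqrt(936.0000 - 169) = sqrt(767.0000) = 27.6948

27.6948


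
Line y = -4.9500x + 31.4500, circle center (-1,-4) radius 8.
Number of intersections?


Substitute y = -4.9500x + 31.4500: (x+ 1)^2 + (-4.9500x+31.4500+ 4)^2 = 64
Expand to Ax^2 + Bx + C = 0, where b-k = 35.45
A = 1+m^2 = 25.5025
B = 2(m(b-k) - h) = 2(-4.9500*35.45 + 1) = -348.955
C = h^2 + (b-k)^2 - r^2 = 1 + 1256.7025 - 64 = 1193.7025
disc = B^2-4AC = 121769.5920 - 121769.5920 = 0
disc = 0

1 intersection point (tangent)


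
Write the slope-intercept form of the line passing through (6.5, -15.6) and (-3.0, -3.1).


m = (12.5)/(-9.5) = -1.3158
b = y1 - m*x1 = -15.6 - (12.5*6.5)/(-9.5) = -15.6 + 8.5526 = -7.0474

y = -1.3158x - 7.0474


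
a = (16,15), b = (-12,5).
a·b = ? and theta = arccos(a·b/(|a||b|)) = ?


a·b = 16*(-12) + 15*5 = -192 + 75 = -117
|a| = sqrt(256+225) = 21.9317
|b| = sqrt(144+25) = 13.0000
cos(theta) = -117/(sqrt(481)*sqrt(169)) = -117/sqrt(81289) = -0.410365
theta = arccos(-117/sqrt(81289)) = 114.2277 degrees

a·b = -117, theta = 114.2277 deg


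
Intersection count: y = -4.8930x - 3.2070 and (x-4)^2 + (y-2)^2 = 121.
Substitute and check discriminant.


Substitute y = -4.8930x - 3.2070: (x-4)^2 + (-4.8930x- 3.2070-2)^2 = 121
Expand to Ax^2 + Bx + C = 0, where b-k = -5.207
A = 1+m^2 = 24.941449
B = 2(m(b-k) - h) = 2(-4.8930*(-5.207) - 4) = 42.955702
C = h^2 + (b-k)^2 - r^2 = 16 + 27.112849 - 121 = -77.887151
disc = B^2-4AC = 1845.1923 + 7770.4736 = 9615.6659
disc > 0

2 intersection points


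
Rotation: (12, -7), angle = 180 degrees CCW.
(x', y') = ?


cos(180) = -1, sin(180) = 0
x' = 12*(-1) + 7*0 = -12
y' = 12*0 - 7*(-1) = 7

(-12, 7)


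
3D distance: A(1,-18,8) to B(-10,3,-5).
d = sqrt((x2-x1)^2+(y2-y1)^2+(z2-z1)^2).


dx=-11, dy=21, dz=-13
d = sqrt(121+441+169) = sqrt(731) = 27.0370

27.0370


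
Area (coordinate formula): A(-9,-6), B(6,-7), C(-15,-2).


-9*(-7+ 2) = 45
6*(-2+ 6) = 24
-15*(-6+ 7) = -15
sum = 54
Area = |54|/2 = 27.0000

27.0000 sq units


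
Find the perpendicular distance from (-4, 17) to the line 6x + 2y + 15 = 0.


|6*(-4) + 2*17 + 15| = |25| = 25
sqrt(36 + 4) = sqrt(40) = 6.3246
d = 25/sqrt(40) = 3.9528

3.9528


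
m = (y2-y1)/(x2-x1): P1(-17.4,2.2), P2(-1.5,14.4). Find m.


dy = 14.4 - 2.2 = 12.2
dx = -1.5 + 17.4 = 15.9
m = 12.2/15.9 = 0.7673

m = 0.7673


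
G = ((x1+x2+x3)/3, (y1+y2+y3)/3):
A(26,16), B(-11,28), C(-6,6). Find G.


Gx = (26- 11- 6)/3 = 9/3 = 3.0000
Gy = (16+28+6)/3 = 50/3 = 16.6667

G = (3.0000, 16.6667)


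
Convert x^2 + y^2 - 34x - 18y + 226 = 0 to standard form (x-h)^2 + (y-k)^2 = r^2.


h = -D/2 = 34/2 = 17
k = -E/2 = 18/2 = 9
r^2 = h^2 + k^2 - F = 289 + 81 - 226 = 144
r = 12

Center (17, 9), radius = 12


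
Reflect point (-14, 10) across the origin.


Reflection rule for origin: (-x, -y)
(-14, 10) -> (14, -10)

(14, -10)


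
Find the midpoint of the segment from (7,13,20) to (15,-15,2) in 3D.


Mx = (7+15)/2 = 11.0000
My = (13- 15)/2 = -1.0000
Mz = (20+2)/2 = 11.0000

M = (11.0000, -1.0000, 11.0000)


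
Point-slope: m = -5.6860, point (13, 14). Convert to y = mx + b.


y - 14 = -5.6860(x - 13)
y = -5.6860x + 14 + 5.6860*13
y = -5.6860x + 87.9180

y = -5.6860x + 87.9180


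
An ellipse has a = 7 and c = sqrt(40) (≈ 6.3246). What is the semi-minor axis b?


b^2 = 7^2 - (sqrt(40))^2 = 49 - 40 = 9
b = sqrt(9) = 3

b = 3


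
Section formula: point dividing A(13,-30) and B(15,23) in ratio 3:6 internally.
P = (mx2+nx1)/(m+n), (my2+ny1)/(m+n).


Px = (3*15 + 6*13)/9 = 123/9 = 13.6667
Py = (3*23 + 6*(-30))/9 = -111/9 = -12.3333

P = (13.6667, -12.3333)


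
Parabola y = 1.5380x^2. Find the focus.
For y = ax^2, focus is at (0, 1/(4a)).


a = 1.5380
4a = 6.1520
focus = (0, 1/6.1520) = (0, 0.1625)

Focus = (0, 0.1625)


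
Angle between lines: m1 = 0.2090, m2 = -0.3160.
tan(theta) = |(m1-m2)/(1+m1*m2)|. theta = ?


m1-m2 = 0.525
1+m1*m2 = 0.933956
tan(theta) = |0.525/0.933956| = 0.562125
theta = arctan(|0.525/0.933956|) = 29.3414 degrees (acute angle)

29.3414 degrees


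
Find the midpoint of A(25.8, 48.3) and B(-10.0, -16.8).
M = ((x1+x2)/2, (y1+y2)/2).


Mx = (25.8 - 10.0)/2 = 15.8/2 = 7.9000
My = (48.3 - 16.8)/2 = 31.5/2 = 15.7500

(7.9000, 15.7500)


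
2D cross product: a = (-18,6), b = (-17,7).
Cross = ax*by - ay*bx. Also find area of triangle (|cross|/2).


cross = -18*7 - 6*(-17) = -126 + 102 = -24
Triangle area = |-24|/2 = 24/2 = 12.0000

cross = -24, triangle area = 12.0000


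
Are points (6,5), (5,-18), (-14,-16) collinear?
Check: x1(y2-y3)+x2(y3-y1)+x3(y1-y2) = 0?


6*(-18+ 16) + 5*(-16-5) - 14*(5+ 18)
= -12 - 105 - 322 = -439

No, not collinear (determinant = -439)


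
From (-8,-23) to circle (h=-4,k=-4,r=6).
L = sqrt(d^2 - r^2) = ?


d = sqrt((-8+ 4)^2 + (-23+ 4)^2) = sqrt(16+361) = 19.4165
L = sqrt(377.0000 - 36) = sqrt(341.0000) = 18.4662

18.4662


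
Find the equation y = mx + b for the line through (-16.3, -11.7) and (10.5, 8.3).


m = (20.0)/(26.8) = 0.7463
b = y1 - m*x1 = -11.7 - (20.0*(-16.3))/(26.8) = -11.7 + 12.1642 = 0.4642

y = 0.7463x + 0.4642


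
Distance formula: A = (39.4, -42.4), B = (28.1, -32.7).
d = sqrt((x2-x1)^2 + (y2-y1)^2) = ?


dx = 28.1 - 39.4 = -11.3
dy = -32.7 + 42.4 = 9.7
d = sqrt(127.69 + 94.09) = sqrt(221.78) = 14.8923

14.8923


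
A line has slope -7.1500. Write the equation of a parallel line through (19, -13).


Parallel lines have equal slopes.
m2 = -7.1500
b2 = -13 + 7.1500*19 = 122.8500

y = -7.1500x + 122.8500


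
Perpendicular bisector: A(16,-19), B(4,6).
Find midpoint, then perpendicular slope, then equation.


Midpoint = (10, -6.5)
Slope of AB = dy/dx = 25/(-12) = -2.0833
Perp slope = -dx/dy = 12/25 = 0.4800
b = My - (perp slope)*Mx = -6.5 + (-12*10)/25 = -6.5 - 4.8000 = -11.3000

y = 0.4800x - 11.3000


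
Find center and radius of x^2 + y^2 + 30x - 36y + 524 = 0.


h = -D/2 = -30/2 = -15
k = -E/2 = 36/2 = 18
r^2 = h^2 + k^2 - F = 225 + 324 - 524 = 25
r = 5

Center (-15, 18), radius = 5


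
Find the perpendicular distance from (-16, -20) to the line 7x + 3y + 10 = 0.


|7*(-16) + 3*(-20) + 10| = |-162| = 162
sqrt(49 + 9) = sqrt(58) = 7.6158
d = 162/sqrt(58) = 21.2716

21.2716


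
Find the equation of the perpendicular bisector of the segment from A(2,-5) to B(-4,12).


Midpoint = (-1, 3.5)
Slope of AB = dy/dx = 17/(-6) = -2.8333
Perp slope = -dx/dy = 6/17 = 0.3529
b = My - (perp slope)*Mx = 3.5 + (-6*(-1))/17 = 3.5 + 0.3529 = 3.8529

y = 0.3529x + 3.8529


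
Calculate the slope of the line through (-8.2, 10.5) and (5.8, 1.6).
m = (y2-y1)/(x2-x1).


dy = 1.6 - 10.5 = -8.9
dx = 5.8 + 8.2 = 14.0
m = -8.9/14.0 = -0.6357

m = -0.6357


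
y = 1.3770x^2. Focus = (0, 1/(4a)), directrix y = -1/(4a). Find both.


a = 1.3770
1/(4a) = 0.1816
Focus = (0, 0.1816)
Directrix: y = -0.1816

Focus = (0, 0.1816), Directrix: y = -0.1816


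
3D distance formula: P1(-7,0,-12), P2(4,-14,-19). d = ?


dx=11, dy=-14, dz=-7
d = sqrt(121+196+49) = sqrt(366) = 19.1311

19.1311


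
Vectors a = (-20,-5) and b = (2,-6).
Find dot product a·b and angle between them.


a·b = -20*2 - 5*(-6) = -40 + 30 = -10
|a| = sqrt(400+25) = 20.6155
|b| = sqrt(4+36) = 6.3246
cos(theta) = -10/(sqrt(425)*sqrt(40)) = -10/sqrt(17000) = -0.076696
theta = arccos(-10/sqrt(17000)) = 94.3987 degrees

a·b = -10, theta = 94.3987 deg


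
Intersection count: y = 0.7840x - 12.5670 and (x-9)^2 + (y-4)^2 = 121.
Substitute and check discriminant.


Substitute y = 0.7840x - 12.5670: (x-9)^2 + (0.7840x- 12.5670-4)^2 = 121
Expand to Ax^2 + Bx + C = 0, where b-k = -16.567
A = 1+m^2 = 1.614656
B = 2(m(b-k) - h) = 2(0.7840*(-16.567) - 9) = -43.977056
C = h^2 + (b-k)^2 - r^2 = 81 + 274.465489 - 121 = 234.465489
disc = B^2-4AC = 1933.9815 - 1514.3244 = 419.6571
disc > 0

2 intersection points


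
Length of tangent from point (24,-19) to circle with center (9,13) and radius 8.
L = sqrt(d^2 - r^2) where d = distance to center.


d = sqrt((24-9)^2 + (-19-13)^2) = sqrt(225+1024) = 35.3412
L = sqrt(1249.0000 - 64) = sqrt(1185.0000) = 34.4238

34.4238


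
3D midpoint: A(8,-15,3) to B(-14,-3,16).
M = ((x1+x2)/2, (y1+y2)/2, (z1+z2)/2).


Mx = (8- 14)/2 = -3.0000
My = (-15- 3)/2 = -9.0000
Mz = (3+16)/2 = 9.5000

M = (-3.0000, -9.0000, 9.5000)


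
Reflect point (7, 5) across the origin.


Reflection rule for origin: (-x, -y)
(7, 5) -> (-7, -5)

(-7, -5)


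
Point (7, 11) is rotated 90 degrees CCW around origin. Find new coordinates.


cos(90) = 0, sin(90) = 1
x' = 7*0 - 11*1 = -11
y' = 7*1 + 11*0 = 7

(-11, 7)


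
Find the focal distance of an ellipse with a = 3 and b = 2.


c^2 = 3^2 - 2^2 = 9 - 4 = 5
c = sqrt(5) = 2.2361

c = 2.2361


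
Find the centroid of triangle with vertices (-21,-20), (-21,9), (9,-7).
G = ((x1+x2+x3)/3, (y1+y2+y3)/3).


Gx = (-21- 21+9)/3 = -33/3 = -11.0000
Gy = (-20+9- 7)/3 = -18/3 = -6.0000

G = (-11.0000, -6.0000)


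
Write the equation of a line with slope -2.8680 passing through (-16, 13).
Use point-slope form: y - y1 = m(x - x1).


y - 13 = -2.8680(x + 16)
y = -2.8680x + 13 + 2.8680*(-16)
y = -2.8680x - 32.8880

y = -2.8680x - 32.8880


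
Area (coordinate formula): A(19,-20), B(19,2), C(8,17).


19*(2-17) = -285
19*(17+ 20) = 703
8*(-20-2) = -176
sum = 242
Area = |242|/2 = 121.0000

121.0000 sq units


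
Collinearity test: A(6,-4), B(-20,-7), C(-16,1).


6*(-7-1) - 20*(1+ 4) - 16*(-4+ 7)
= -48 - 100 - 48 = -196

No, not collinear (determinant = -196)


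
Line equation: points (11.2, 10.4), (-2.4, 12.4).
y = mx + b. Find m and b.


m = (2.0)/(-13.6) = -0.1471
b = y1 - m*x1 = 10.4 - (2.0*11.2)/(-13.6) = 10.4 + 1.6471 = 12.0471

y = -0.1471x + 12.0471


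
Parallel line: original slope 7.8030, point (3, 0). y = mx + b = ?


Parallel lines have equal slopes.
m2 = 7.8030
b2 = 0 - 7.8030*3 = -23.4090

y = 7.8030x - 23.4090


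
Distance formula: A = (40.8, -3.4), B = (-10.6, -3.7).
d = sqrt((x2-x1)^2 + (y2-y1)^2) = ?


dx = -10.6 - 40.8 = -51.4
dy = -3.7 + 3.4 = -0.3
d = sqrt(2641.96 + 0.09) = sqrt(2642.05) = 51.4009

51.4009


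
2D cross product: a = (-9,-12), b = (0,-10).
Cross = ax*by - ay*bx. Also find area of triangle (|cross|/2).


cross = -9*(-10) + 12*0 = 90 - 0 = 90
Triangle area = |90|/2 = 90/2 = 45.0000

cross = 90, triangle area = 45.0000


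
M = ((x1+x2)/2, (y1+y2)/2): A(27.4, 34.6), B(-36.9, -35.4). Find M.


Mx = (27.4 - 36.9)/2 = -9.5/2 = -4.7500
My = (34.6 - 35.4)/2 = -0.8/2 = -0.4000

(-4.7500, -0.4000)


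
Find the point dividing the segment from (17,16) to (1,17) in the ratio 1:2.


Px = (1*1 + 2*17)/3 = 35/3 = 11.6667
Py = (1*17 + 2*16)/3 = 49/3 = 16.3333

P = (11.6667, 16.3333)


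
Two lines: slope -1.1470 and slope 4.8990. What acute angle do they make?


m1-m2 = -6.046
1+m1*m2 = -4.619153
tan(theta) = |-6.046/(-4.619153)| = 1.308898
theta = arctan(|-6.046/(-4.619153)|) = 52.6201 degrees (acute angle)

52.6201 degrees


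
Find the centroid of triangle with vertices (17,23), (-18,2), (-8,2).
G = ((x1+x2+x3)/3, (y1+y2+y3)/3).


Gx = (17- 18- 8)/3 = -9/3 = -3.0000
Gy = (23+2+2)/3 = 27/3 = 9.0000

G = (-3.0000, 9.0000)


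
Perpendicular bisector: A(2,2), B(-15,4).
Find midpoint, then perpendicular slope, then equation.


Midpoint = (-6.5, 3)
Slope of AB = dy/dx = 2/(-17) = -0.1176
Perp slope = -dx/dy = 17/2 = 8.5000
b = My - (perp slope)*Mx = 3 + (-17*(-6.5))/2 = 3 + 55.2500 = 58.2500

y = 8.5000x + 58.2500


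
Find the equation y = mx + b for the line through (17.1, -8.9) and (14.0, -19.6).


m = (-10.7)/(-3.1) = 3.4516
b = y1 - m*x1 = -8.9 - (-10.7*17.1)/(-3.1) = -8.9 - 59.0226 = -67.9226

y = 3.4516x - 67.9226


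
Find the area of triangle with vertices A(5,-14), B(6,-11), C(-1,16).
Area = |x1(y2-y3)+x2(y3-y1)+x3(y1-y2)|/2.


5*(-11-16) = -135
6*(16+ 14) = 180
-1*(-14+ 11) = 3
sum = 48
Area = |48|/2 = 24.0000

24.0000 sq units


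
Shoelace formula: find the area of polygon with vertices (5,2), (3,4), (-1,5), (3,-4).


sum(xi*y_{i+1}) = 5*4 + 3*5 - 1*(-4) + 3*2 = 45
sum(yi*x_{i+1}) = 2*3 + 4*(-1) + 5*3 - 4*5 = -3
Area = |45 + 3|/2 = 48/2 = 24.0000

24.0000 sq units


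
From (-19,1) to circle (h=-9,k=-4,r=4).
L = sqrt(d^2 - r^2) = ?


d = sqrt((-19+ 9)^2 + (1+ 4)^2) = sqrt(100+25) = 11.1803
L = sqrt(125.0000 - 16) = sqrt(109.0000) = 10.4403

10.4403


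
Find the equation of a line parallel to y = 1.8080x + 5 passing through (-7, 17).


Parallel lines have equal slopes.
m2 = 1.8080
b2 = 17 - 1.8080*(-7) = 29.6560

y = 1.8080x + 29.6560


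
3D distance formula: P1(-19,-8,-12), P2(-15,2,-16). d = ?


dx=4, dy=10, dz=-4
d = sqrt(16+100+16) = sqrt(132) = 11.4891

11.4891


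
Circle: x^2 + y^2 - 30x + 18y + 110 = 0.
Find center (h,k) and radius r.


h = -D/2 = 30/2 = 15
k = -E/2 = -18/2 = -9
r^2 = h^2 + k^2 - F = 225 + 81 - 110 = 196
r = 14

Center (15, -9), radius = 14


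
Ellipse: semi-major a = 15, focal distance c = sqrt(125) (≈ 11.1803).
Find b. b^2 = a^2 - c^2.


b^2 = 15^2 - (sqrt(125))^2 = 225 - 125 = 100
b = sqrt(100) = 10

b = 10


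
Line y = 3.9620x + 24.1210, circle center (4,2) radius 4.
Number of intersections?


Substitute y = 3.9620x + 24.1210: (x-4)^2 + (3.9620x+24.1210-2)^2 = 16
Expand to Ax^2 + Bx + C = 0, where b-k = 22.121
A = 1+m^2 = 16.697444
B = 2(m(b-k) - h) = 2(3.9620*22.121 - 4) = 167.286804
C = h^2 + (b-k)^2 - r^2 = 16 + 489.338641 - 16 = 489.338641
disc = B^2-4AC = 27984.8748 - 32682.8182 = -4697.9434
disc < 0

0 intersection points


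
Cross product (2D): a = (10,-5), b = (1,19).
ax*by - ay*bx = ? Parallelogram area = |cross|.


cross = 10*19 + 5*1 = 190 + 5 = 195
Parallelogram area = |195| = 195

cross = 195, parallelogram area = 195


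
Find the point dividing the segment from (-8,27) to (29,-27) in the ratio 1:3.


Px = (1*29 + 3*(-8))/4 = 5/4 = 1.2500
Py = (1*(-27) + 3*27)/4 = 54/4 = 13.5000

P = (1.2500, 13.5000)


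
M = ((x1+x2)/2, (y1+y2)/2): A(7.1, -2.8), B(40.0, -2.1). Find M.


Mx = (7.1 + 40.0)/2 = 47.1/2 = 23.5500
My = (-2.8 - 2.1)/2 = -4.9/2 = -2.4500

(23.5500, -2.4500)


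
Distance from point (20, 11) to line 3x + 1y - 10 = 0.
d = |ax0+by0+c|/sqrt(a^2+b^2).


|3*20 + 1*11 - 10| = |61| = 61
sqrt(9 + 1) = sqrt(10) = 3.1623
d = 61/sqrt(10) = 19.2899

19.2899


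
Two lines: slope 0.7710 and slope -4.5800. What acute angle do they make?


m1-m2 = 5.351
1+m1*m2 = -2.53118
tan(theta) = |5.351/(-2.53118)| = 2.114034
theta = arctan(|5.351/(-2.53118)|) = 64.6845 degrees (acute angle)

64.6845 degrees


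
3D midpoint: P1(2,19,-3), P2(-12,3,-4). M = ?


Mx = (2- 12)/2 = -5.0000
My = (19+3)/2 = 11.0000
Mz = (-3- 4)/2 = -3.5000

M = (-5.0000, 11.0000, -3.5000)


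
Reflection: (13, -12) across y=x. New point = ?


Reflection rule for y=x: (y, x)
(13, -12) -> (-12, 13)

(-12, 13)


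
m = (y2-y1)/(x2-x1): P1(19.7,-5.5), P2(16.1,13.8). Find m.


dy = 13.8 + 5.5 = 19.3
dx = 16.1 - 19.7 = -3.6
m = 19.3/(-3.6) = -5.3611

m = -5.3611


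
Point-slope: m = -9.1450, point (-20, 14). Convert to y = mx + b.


y - 14 = -9.1450(x + 20)
y = -9.1450x + 14 + 9.1450*(-20)
y = -9.1450x - 168.9000

y = -9.1450x - 168.9000


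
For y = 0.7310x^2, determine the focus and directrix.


a = 0.7310
1/(4a) = 0.3420
Focus = (0, 0.3420)
Directrix: y = -0.3420

Focus = (0, 0.3420), Directrix: y = -0.3420


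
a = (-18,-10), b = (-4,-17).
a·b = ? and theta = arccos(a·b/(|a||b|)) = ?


a·b = -18*(-4) - 10*(-17) = 72 + 170 = 242
|a| = sqrt(324+100) = 20.5913
|b| = sqrt(16+289) = 17.4642
cos(theta) = 242/(sqrt(424)*sqrt(305)) = 242/sqrt(129320) = 0.672950
theta = arccos(242/sqrt(129320)) = 47.7049 degrees

a·b = 242, theta = 47.7049 deg


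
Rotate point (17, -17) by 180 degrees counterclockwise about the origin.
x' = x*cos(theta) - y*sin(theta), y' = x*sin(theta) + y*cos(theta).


cos(180) = -1, sin(180) = 0
x' = 17*(-1) + 17*0 = -17
y' = 17*0 - 17*(-1) = 17

(-17, 17)


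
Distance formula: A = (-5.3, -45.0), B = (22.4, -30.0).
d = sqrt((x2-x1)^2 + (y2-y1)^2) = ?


dx = 22.4 + 5.3 = 27.7
dy = -30.0 + 45.0 = 15.0
d = sqrt(767.29 + 225.0) = sqrt(992.29) = 31.5006

31.5006


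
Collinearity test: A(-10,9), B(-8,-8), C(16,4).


-10*(-8-4) - 8*(4-9) + 16*(9+ 8)
= 120 + 40 + 272 = 432

No, not collinear (determinant = 432)


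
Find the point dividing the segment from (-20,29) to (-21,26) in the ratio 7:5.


Px = (7*(-21) + 5*(-20))/12 = -247/12 = -20.5833
Py = (7*26 + 5*29)/12 = 327/12 = 27.2500

P = (-20.5833, 27.2500)


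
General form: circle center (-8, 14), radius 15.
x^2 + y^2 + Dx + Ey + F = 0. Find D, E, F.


(x+ 8)^2 + (y-14)^2 = 15^2
D = -2h = 16, E = -2k = -28
F = h^2+k^2-r^2 = 64+196-225 = 35

D = 16, E = -28, F = 35


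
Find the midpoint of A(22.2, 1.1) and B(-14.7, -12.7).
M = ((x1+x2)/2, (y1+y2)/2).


Mx = (22.2 - 14.7)/2 = 7.5/2 = 3.7500
My = (1.1 - 12.7)/2 = -11.6/2 = -5.8000

(3.7500, -5.8000)


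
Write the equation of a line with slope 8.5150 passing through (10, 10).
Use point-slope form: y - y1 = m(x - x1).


y - 10 = 8.5150(x - 10)
y = 8.5150x + 10 - 8.5150*10
y = 8.5150x - 75.1500

y = 8.5150x - 75.1500


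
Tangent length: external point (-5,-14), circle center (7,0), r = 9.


d = sqrt((-5-7)^2 + (-14-0)^2) = sqrt(144+196) = 18.4391
L = sqrt(340.0000 - 81) = sqrt(259.0000) = 16.0935

16.0935


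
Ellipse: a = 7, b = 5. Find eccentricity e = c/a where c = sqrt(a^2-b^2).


c = sqrt(49-25) = sqrt(24) = 4.8990
e = c/a = sqrt(24)/7 = 0.6999

e = 0.6999


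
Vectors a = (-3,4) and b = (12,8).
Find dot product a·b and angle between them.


a·b = -3*12 + 4*8 = -36 + 32 = -4
|a| = sqrt(9+16) = 5.0000
|b| = sqrt(144+64) = 14.4222
cos(theta) = -4/(sqrt(25)*sqrt(208)) = -4/sqrt(5200) = -0.055470
theta = arccos(-4/sqrt(5200)) = 93.1798 degrees

a·b = -4, theta = 93.1798 deg


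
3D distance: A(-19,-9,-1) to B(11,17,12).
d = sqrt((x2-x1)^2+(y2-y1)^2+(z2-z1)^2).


dx=30, dy=26, dz=13
d = sqrt(900+676+169) = sqrt(1745) = 41.7732

41.7732


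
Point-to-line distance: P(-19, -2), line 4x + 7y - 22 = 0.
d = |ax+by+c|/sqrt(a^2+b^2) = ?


|4*(-19) + 7*(-2) - 22| = |-112| = 112
sqrt(16 + 49) = sqrt(65) = 8.0623
d = 112/sqrt(65) = 13.8919

13.8919


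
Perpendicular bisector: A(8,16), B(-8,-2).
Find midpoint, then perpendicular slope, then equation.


Midpoint = (0, 7)
Slope of AB = dy/dx = -18/(-16) = 1.1250
Perp slope = -dx/dy = -16/18 = -0.8889
b = My - (perp slope)*Mx = 7 + (-16*0)/(-18) = 7 + 0 = 7.0000

y = -0.8889x + 7.0000


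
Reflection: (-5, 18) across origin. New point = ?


Reflection rule for origin: (-x, -y)
(-5, 18) -> (5, -18)

(5, -18)


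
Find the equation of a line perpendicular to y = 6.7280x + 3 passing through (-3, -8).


Perpendicular slope = -1/m1 = -1/6.7280 = -0.1486
b2 = y0 - m2*x0 = -8 - 3/6.7280 = -8 - 0.4459 = -8.4459

y = -0.1486x - 8.4459


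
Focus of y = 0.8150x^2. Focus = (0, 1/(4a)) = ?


a = 0.8150
4a = 3.2600
focus = (0, 1/3.2600) = (0, 0.3067)

Focus = (0, 0.3067)


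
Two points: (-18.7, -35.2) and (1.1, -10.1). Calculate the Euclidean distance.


dx = 1.1 + 18.7 = 19.8
dy = -10.1 + 35.2 = 25.1
d = sqrt(392.04 + 630.01) = sqrt(1022.05) = 31.9695

31.9695


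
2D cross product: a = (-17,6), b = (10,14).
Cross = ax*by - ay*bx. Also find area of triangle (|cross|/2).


cross = -17*14 - 6*10 = -238 - 60 = -298
Triangle area = |-298|/2 = 298/2 = 149.0000

cross = -298, triangle area = 149.0000


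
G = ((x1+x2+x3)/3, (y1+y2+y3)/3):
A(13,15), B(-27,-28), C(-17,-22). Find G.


Gx = (13- 27- 17)/3 = -31/3 = -10.3333
Gy = (15- 28- 22)/3 = -35/3 = -11.6667

G = (-10.3333, -11.6667)


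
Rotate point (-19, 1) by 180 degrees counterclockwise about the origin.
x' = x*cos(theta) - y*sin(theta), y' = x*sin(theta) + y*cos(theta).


cos(180) = -1, sin(180) = 0
x' = -19*(-1) - 1*0 = 19
y' = -19*0 + 1*(-1) = -1

(19, -1)


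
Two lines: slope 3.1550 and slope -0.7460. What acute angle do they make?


m1-m2 = 3.901
1+m1*m2 = -1.35363
tan(theta) = |3.901/(-1.35363)| = 2.881881
theta = arctan(|3.901/(-1.35363)|) = 70.8634 degrees (acute angle)

70.8634 degrees


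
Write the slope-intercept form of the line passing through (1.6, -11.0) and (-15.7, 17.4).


m = (28.4)/(-17.3) = -1.6416
b = y1 - m*x1 = -11.0 - (28.4*1.6)/(-17.3) = -11.0 + 2.6266 = -8.3734

y = -1.6416x - 8.3734


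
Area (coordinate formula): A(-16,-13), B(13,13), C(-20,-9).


-16*(13+ 9) = -352
13*(-9+ 13) = 52
-20*(-13-13) = 520
sum = 220
Area = |220|/2 = 110.0000

110.0000 sq units


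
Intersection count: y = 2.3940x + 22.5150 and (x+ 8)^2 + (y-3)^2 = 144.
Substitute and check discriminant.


Substitute y = 2.3940x + 22.5150: (x+ 8)^2 + (2.3940x+22.5150-3)^2 = 144
Expand to Ax^2 + Bx + C = 0, where b-k = 19.515
A = 1+m^2 = 6.731236
B = 2(m(b-k) - h) = 2(2.3940*19.515 + 8) = 109.43782
C = h^2 + (b-k)^2 - r^2 = 64 + 380.835225 - 144 = 300.835225
disc = B^2-4AC = 11976.6364 - 8099.9716 = 3876.6648
disc > 0

2 intersection points


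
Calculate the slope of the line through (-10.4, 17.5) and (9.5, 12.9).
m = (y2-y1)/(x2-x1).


dy = 12.9 - 17.5 = -4.6
dx = 9.5 + 10.4 = 19.9
m = -4.6/19.9 = -0.2312

m = -0.2312


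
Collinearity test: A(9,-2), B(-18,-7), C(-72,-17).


9*(-7+ 17) - 18*(-17+ 2) - 72*(-2+ 7)
= 90 + 270 - 360 = 0

Yes, collinear (determinant = 0)


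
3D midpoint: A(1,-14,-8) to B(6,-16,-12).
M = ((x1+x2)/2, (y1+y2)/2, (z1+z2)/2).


Mx = (1+6)/2 = 3.5000
My = (-14- 16)/2 = -15.0000
Mz = (-8- 12)/2 = -10.0000

M = (3.5000, -15.0000, -10.0000)


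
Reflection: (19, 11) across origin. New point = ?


Reflection rule for origin: (-x, -y)
(19, 11) -> (-19, -11)

(-19, -11)


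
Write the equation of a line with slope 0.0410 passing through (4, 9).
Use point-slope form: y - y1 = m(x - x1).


y - 9 = 0.0410(x - 4)
y = 0.0410x + 9 - 0.0410*4
y = 0.0410x + 8.8360

y = 0.0410x + 8.8360


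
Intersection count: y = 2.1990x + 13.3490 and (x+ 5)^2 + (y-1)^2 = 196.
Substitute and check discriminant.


Substitute y = 2.1990x + 13.3490: (x+ 5)^2 + (2.1990x+13.3490-1)^2 = 196
Expand to Ax^2 + Bx + C = 0, where b-k = 12.349
A = 1+m^2 = 5.835601
B = 2(m(b-k) - h) = 2(2.1990*12.349 + 5) = 64.310902
C = h^2 + (b-k)^2 - r^2 = 25 + 152.497801 - 196 = -18.502199
disc = B^2-4AC = 4135.8921 + 431.8858 = 4567.7779
disc > 0

2 intersection points


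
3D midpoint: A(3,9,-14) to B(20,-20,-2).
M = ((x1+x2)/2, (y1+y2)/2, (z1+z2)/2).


Mx = (3+20)/2 = 11.5000
My = (9- 20)/2 = -5.5000
Mz = (-14- 2)/2 = -8.0000

M = (11.5000, -5.5000, -8.0000)


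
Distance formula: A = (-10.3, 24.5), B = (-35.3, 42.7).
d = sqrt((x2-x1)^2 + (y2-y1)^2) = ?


dx = -35.3 + 10.3 = -25
dy = 42.7 - 24.5 = 18.2
d = sqrt(625 + 331.24) = sqrt(956.24) = 30.9231

30.9231


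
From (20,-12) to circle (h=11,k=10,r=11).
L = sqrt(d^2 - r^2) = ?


d = sqrt((20-11)^2 + (-12-10)^2) = sqrt(81+484) = 23.7697
L = sqrt(565.0000 - 121) = sqrt(444.0000) = 21.0713

21.0713


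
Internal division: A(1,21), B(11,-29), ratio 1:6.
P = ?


Px = (1*11 + 6*1)/7 = 17/7 = 2.4286
Py = (1*(-29) + 6*21)/7 = 97/7 = 13.8571

P = (2.4286, 13.8571)


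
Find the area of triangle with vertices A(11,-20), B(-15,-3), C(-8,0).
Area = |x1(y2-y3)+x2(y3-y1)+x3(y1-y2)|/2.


11*(-3-0) = -33
-15*(0+ 20) = -300
-8*(-20+ 3) = 136
sum = -197
Area = |-197|/2 = 98.5000

98.5000 sq units


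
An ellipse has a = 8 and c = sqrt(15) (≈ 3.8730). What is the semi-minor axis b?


b^2 = 8^2 - (sqrt(15))^2 = 64 - 15 = 49
b = sqrt(49) = 7

b = 7


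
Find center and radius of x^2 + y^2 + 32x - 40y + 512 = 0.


h = -D/2 = -32/2 = -16
k = -E/2 = 40/2 = 20
r^2 = h^2 + k^2 - F = 256 + 400 - 512 = 144
r = 12

Center (-16, 20), radius = 12


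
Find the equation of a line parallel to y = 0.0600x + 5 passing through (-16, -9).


Parallel lines have equal slopes.
m2 = 0.0600
b2 = -9 - 0.0600*(-16) = -8.0400

y = 0.0600x - 8.0400


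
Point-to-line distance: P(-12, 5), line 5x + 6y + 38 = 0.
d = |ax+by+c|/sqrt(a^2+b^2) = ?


|5*(-12) + 6*5 + 38| = |8| = 8
sqrt(25 + 36) = sqrt(61) = 7.8102
d = 8/sqrt(61) = 1.0243

1.0243


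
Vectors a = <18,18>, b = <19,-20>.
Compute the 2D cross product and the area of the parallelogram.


cross = 18*(-20) - 18*19 = -360 - 342 = -702
Parallelogram area = |-702| = 702

cross = -702, parallelogram area = 702


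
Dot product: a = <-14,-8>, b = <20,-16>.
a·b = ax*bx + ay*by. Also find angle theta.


a·b = -14*20 - 8*(-16) = -280 + 128 = -152
|a| = sqrt(196+64) = 16.1245
|b| = sqrt(400+256) = 25.6125
cos(theta) = -152/(sqrt(260)*sqrt(656)) = -152/sqrt(170560) = -0.368048
theta = arccos(-152/sqrt(170560)) = 111.5953 degrees

a·b = -152, theta = 111.5953 deg


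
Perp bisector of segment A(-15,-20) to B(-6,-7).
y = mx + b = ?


Midpoint = (-10.5, -13.5)
Slope of AB = dy/dx = 13/9 = 1.4444
Perp slope = -dx/dy = -9/13 = -0.6923
b = My - (perp slope)*Mx = -13.5 + (9*(-10.5))/13 = -13.5 - 7.2692 = -20.7692

y = -0.6923x - 20.7692


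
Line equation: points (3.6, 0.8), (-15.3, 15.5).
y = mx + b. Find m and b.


m = (14.7)/(-18.9) = -0.7778
b = y1 - m*x1 = 0.8 - (14.7*3.6)/(-18.9) = 0.8 + 2.8000 = 3.6000

y = -0.7778x + 3.6000


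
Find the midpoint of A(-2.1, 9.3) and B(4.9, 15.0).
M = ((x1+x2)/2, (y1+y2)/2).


Mx = (-2.1 + 4.9)/2 = 2.8/2 = 1.4000
My = (9.3 + 15.0)/2 = 24.3/2 = 12.1500

(1.4000, 12.1500)


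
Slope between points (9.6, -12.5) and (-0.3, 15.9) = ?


dy = 15.9 + 12.5 = 28.4
dx = -0.3 - 9.6 = -9.9
m = 28.4/(-9.9) = -2.8687

m = -2.8687


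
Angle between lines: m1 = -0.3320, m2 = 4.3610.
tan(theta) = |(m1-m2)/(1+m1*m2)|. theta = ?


m1-m2 = -4.693
1+m1*m2 = -0.447852
tan(theta) = |-4.693/(-0.447852)| = 10.478908
theta = arctan(|-4.693/(-0.447852)|) = 84.5488 degrees (acute angle)

84.5488 degrees


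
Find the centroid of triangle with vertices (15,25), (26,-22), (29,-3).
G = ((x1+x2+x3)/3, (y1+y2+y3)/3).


Gx = (15+26+29)/3 = 70/3 = 23.3333
Gy = (25- 22- 3)/3 = 0/3 = 0

G = (23.3333, 0)


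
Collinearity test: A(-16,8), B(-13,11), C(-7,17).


-16*(11-17) - 13*(17-8) - 7*(8-11)
= 96 - 117 + 21 = 0

Yes, collinear (determinant = 0)


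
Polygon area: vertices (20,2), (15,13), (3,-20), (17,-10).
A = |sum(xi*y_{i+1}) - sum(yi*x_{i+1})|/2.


sum(xi*y_{i+1}) = 20*13 + 15*(-20) + 3*(-10) + 17*2 = -36
sum(yi*x_{i+1}) = 2*15 + 13*3 - 20*17 - 10*20 = -471
Area = |-36 + 471|/2 = 435/2 = 217.5000

217.5000 sq units


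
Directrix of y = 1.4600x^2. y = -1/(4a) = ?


a = 1.4600
1/(4a) = 0.1712
directrix: y = -0.1712 = -0.1712

y = -0.1712


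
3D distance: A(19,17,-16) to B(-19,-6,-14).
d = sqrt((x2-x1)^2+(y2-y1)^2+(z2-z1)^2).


dx=-38, dy=-23, dz=2
d = sqrt(1444+529+4) = sqrt(1977) = 44.4635

44.4635


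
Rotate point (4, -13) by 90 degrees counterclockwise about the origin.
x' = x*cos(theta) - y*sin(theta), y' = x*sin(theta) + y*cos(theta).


cos(90) = 0, sin(90) = 1
x' = 4*0 + 13*1 = 13
y' = 4*1 - 13*0 = 4

(13, 4)


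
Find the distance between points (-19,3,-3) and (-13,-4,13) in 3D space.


dx=6, dy=-7, dz=16
d = sqrt(36+49+256) = sqrt(341) = 18.4662

18.4662


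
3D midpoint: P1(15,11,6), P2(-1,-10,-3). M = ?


Mx = (15- 1)/2 = 7.0000
My = (11- 10)/2 = 0.5000
Mz = (6- 3)/2 = 1.5000

M = (7.0000, 0.5000, 1.5000)


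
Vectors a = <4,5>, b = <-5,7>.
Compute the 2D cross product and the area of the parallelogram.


cross = 4*7 - 5*(-5) = 28 + 25 = 53
Parallelogram area = |53| = 53

cross = 53, parallelogram area = 53


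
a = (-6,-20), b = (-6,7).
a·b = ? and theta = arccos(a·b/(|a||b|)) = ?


a·b = -6*(-6) - 20*7 = 36 - 140 = -104
|a| = sqrt(36+400) = 20.8806
|b| = sqrt(36+49) = 9.2195
cos(theta) = -104/(sqrt(436)*sqrt(85)) = -104/sqrt(37060) = -0.540232
theta = arccos(-104/sqrt(37060)) = 122.6995 degrees

a·b = -104, theta = 122.6995 deg


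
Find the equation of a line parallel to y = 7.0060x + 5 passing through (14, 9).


Parallel lines have equal slopes.
m2 = 7.0060
b2 = 9 - 7.0060*14 = -89.0840

y = 7.0060x - 89.0840


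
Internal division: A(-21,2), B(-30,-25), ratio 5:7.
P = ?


Px = (5*(-30) + 7*(-21))/12 = -297/12 = -24.7500
Py = (5*(-25) + 7*2)/12 = -111/12 = -9.2500

P = (-24.7500, -9.2500)


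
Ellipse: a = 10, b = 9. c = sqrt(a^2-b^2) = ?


c^2 = 10^2 - 9^2 = 100 - 81 = 19
c = sqrt(19) = 4.3589

c = 4.3589


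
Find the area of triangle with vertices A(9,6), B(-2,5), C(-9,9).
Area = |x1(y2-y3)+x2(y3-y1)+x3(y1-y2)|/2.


9*(5-9) = -36
-2*(9-6) = -6
-9*(6-5) = -9
sum = -51
Area = |-51|/2 = 25.5000

25.5000 sq units


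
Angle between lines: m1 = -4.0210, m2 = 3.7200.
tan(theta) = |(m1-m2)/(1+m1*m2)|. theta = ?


m1-m2 = -7.741
1+m1*m2 = -13.95812
tan(theta) = |-7.741/(-13.95812)| = 0.554588
theta = arctan(|-7.741/(-13.95812)|) = 29.0122 degrees (acute angle)

29.0122 degrees


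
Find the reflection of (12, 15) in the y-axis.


Reflection rule for y-axis: (-x, y)
(12, 15) -> (-12, 15)

(-12, 15)


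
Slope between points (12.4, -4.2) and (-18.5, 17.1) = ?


dy = 17.1 + 4.2 = 21.3
dx = -18.5 - 12.4 = -30.9
m = 21.3/(-30.9) = -0.6893

m = -0.6893


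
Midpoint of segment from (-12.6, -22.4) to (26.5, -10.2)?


Mx = (-12.6 + 26.5)/2 = 13.9/2 = 6.9500
My = (-22.4 - 10.2)/2 = -32.6/2 = -16.3000

(6.9500, -16.3000)


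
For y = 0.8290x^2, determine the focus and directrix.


a = 0.8290
1/(4a) = 0.3016
Focus = (0, 0.3016)
Directrix: y = -0.3016

Focus = (0, 0.3016), Directrix: y = -0.3016


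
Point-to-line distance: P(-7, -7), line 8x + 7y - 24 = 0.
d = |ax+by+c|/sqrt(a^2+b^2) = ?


|8*(-7) + 7*(-7) - 24| = |-129| = 129
sqrt(64 + 49) = sqrt(113) = 10.6301
d = 129/sqrt(113) = 12.1353

12.1353


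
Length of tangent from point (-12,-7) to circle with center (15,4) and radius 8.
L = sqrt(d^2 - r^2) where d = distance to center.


d = sqrt((-12-15)^2 + (-7-4)^2) = sqrt(729+121) = 29.1548
L = sqrt(850.0000 - 64) = sqrt(786.0000) = 28.0357

28.0357


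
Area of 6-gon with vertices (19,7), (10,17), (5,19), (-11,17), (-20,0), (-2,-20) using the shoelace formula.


sum(xi*y_{i+1}) = 19*17 + 10*19 + 5*17 - 11*0 - 20*(-20) - 2*7 = 984
sum(yi*x_{i+1}) = 7*10 + 17*5 + 19*(-11) + 17*(-20) + 0*(-2) - 20*19 = -774
Area = |984 + 774|/2 = 1758/2 = 879.0000

879.0000 sq units


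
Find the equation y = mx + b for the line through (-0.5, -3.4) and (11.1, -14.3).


m = (-10.9)/(11.6) = -0.9397
b = y1 - m*x1 = -3.4 - (-10.9*(-0.5))/(11.6) = -3.4 - 0.4698 = -3.8698

y = -0.9397x - 3.8698


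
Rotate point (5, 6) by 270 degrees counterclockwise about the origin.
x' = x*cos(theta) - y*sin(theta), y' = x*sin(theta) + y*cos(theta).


cos(270) = 0, sin(270) = -1
x' = 5*0 - 6*(-1) = 6
y' = 5*(-1) + 6*0 = -5

(6, -5)
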